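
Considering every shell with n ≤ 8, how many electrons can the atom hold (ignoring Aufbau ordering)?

408

Total orbitals = 1² + 2² + 3² + 4² + 5² + 6² + 7² + 8² = 204. Doubling for spin gives 408 electrons.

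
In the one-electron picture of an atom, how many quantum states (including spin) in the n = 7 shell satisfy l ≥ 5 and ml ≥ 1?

22

Per l-value: l=5 → 5; l=6 → 6.
Orbitals: 5 + 6 = 11. Each orbital carries two spin states, so 11 × 2 = 22 states.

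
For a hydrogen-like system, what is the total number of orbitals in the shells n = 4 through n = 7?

Shell n has n² orbitals: 4²=16 + 5²=25 + 6²=36 + 7²=49 = 126 orbitals.

126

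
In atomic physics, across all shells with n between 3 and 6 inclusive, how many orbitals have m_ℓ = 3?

6

For each n in the range, tally the orbitals obeying m_ℓ = 3:
n=4 → 1; n=5 → 2; n=6 → 3.
Total orbitals: 1 + 2 + 3 = 6.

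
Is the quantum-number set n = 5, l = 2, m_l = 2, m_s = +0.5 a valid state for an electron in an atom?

Valid

n = 5 is a positive integer. l = 2 satisfies 0 ≤ l ≤ n−1 = 4. m_l = 2 lies in the range −l … +l (here −2 … 2). m_s = +1/2 is one of ±1/2.
All four constraints are satisfied.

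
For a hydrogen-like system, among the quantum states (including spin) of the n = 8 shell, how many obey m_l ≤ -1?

56

Go through l = 0, …, 7 (the values permitted for n = 8).
Per l-value: l=1 → 1; l=2 → 2; l=3 → 3; l=4 → 4; l=5 → 5; l=6 → 6; l=7 → 7.
Orbitals: 1 + 2 + 3 + 4 + 5 + 6 + 7 = 28. Each orbital carries two spin states, so 28 × 2 = 56 states.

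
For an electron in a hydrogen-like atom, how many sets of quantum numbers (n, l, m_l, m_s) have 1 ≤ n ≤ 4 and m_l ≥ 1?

20

Per-shell orbital counts meeting the constraint:
n=2 → 1; n=3 → 3; n=4 → 6.
Orbitals: 1 + 3 + 6 = 10. Including both spin states (m_s = ±1/2) gives 2 × 10 = 20 states.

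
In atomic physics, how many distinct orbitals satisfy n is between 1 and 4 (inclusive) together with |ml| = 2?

Treat each shell separately and count matching orbitals:
n=3 → 2; n=4 → 4.
Total orbitals: 2 + 4 = 6.

6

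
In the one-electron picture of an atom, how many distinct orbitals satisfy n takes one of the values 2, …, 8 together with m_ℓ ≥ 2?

56

For each n in the range, tally the orbitals obeying m_ℓ ≥ 2:
n=3 → 1; n=4 → 3; n=5 → 6; n=6 → 10; n=7 → 15; n=8 → 21.
Total orbitals: 1 + 3 + 6 + 10 + 15 + 21 = 56.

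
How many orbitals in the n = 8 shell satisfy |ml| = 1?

14

For n = 8, l ranges over 0 … 7.
Contributions: l=1 → 2; l=2 → 2; l=3 → 2; l=4 → 2; l=5 → 2; l=6 → 2; l=7 → 2.
Total orbitals: 2 + 2 + 2 + 2 + 2 + 2 + 2 = 14.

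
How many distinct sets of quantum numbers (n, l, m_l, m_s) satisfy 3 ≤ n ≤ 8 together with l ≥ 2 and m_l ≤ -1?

Per-shell orbital counts meeting the constraint:
n=3 → 2; n=4 → 5; n=5 → 9; n=6 → 14; n=7 → 20; n=8 → 27.
Orbitals: 2 + 5 + 9 + 14 + 20 + 27 = 77. Including both spin states (m_s = ±1/2) gives 2 × 77 = 154 states.

154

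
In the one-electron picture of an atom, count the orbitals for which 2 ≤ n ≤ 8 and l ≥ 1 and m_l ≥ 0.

Go shell by shell, enumerating (l, m_l) with l ≥ 1 and m_l ≥ 0:
n=2 → 2; n=3 → 5; n=4 → 9; n=5 → 14; n=6 → 20; n=7 → 27; n=8 → 35.
Total orbitals: 2 + 5 + 9 + 14 + 20 + 27 + 35 = 112.

112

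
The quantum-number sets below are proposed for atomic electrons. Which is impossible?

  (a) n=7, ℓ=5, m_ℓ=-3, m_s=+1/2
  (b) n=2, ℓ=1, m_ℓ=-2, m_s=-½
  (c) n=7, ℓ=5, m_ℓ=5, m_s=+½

(b)

(b) has |m_ℓ| = 2 > ℓ = 1, violating −ℓ ≤ m_ℓ ≤ ℓ.
The remaining sets (a), (c) satisfy all four rules.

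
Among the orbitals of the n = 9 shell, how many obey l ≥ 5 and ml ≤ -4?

Orbitals with l ≥ 5 and ml ≤ -4, by l: l=5 → 2; l=6 → 3; l=7 → 4; l=8 → 5.
Total orbitals: 2 + 3 + 4 + 5 = 14.

14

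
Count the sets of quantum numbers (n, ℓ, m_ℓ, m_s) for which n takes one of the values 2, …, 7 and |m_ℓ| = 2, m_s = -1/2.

For each n in the range, tally the orbitals obeying |m_ℓ| = 2:
n=3 → 2; n=4 → 4; n=5 → 6; n=6 → 8; n=7 → 10.
Orbitals: 2 + 4 + 6 + 8 + 10 = 30. With m_s fixed to -1/2 there is one state per orbital, so 30 states.

30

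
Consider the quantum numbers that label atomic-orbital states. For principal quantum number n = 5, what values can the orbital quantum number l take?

0, 1, 2, 3, 4

l is an integer with 0 ≤ l ≤ n−1, so for n = 5: l = 0, 1, 2, 3, 4.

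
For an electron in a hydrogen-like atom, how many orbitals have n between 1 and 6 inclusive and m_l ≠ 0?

70

For each n in the range, tally the orbitals obeying m_l ≠ 0:
n=2 → 2; n=3 → 6; n=4 → 12; n=5 → 20; n=6 → 30.
Total orbitals: 2 + 6 + 12 + 20 + 30 = 70.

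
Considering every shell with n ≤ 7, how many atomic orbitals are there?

140

Total orbitals = 1² + 2² + 3² + 4² + 5² + 6² + 7² = 140.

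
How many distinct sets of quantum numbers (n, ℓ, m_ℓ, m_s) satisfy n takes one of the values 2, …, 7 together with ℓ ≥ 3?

180

Treat each shell separately and count matching orbitals:
n=4 → 7; n=5 → 16; n=6 → 27; n=7 → 40.
Orbitals: 7 + 16 + 27 + 40 = 90. Including both spin states (m_s = ±1/2) gives 2 × 90 = 180 states.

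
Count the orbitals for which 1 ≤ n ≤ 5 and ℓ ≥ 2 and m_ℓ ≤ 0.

Go shell by shell, enumerating (ℓ, m_ℓ) with ℓ ≥ 2 and m_ℓ ≤ 0:
n=3 → 3; n=4 → 7; n=5 → 12.
Total orbitals: 3 + 7 + 12 = 22.

22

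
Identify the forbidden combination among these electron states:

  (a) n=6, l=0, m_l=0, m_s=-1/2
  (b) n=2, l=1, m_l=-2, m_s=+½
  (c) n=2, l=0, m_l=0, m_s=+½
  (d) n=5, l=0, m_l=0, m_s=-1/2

(b) has |m_l| = 2 > l = 1, violating −l ≤ m_l ≤ l.
The remaining sets (a), (c), (d) satisfy all four rules.

(b)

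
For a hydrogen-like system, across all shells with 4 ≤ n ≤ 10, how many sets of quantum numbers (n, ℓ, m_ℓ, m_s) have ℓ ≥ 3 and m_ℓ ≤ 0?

336

Treat each shell separately and count matching orbitals:
n=4 → 4; n=5 → 9; n=6 → 15; n=7 → 22; n=8 → 30; n=9 → 39; n=10 → 49.
Orbitals: 4 + 9 + 15 + 22 + 30 + 39 + 49 = 168. Including both spin states (m_s = ±1/2) gives 2 × 168 = 336 states.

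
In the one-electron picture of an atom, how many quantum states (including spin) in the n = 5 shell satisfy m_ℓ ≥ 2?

Orbitals with m_ℓ ≥ 2, by ℓ: ℓ=2 → 1; ℓ=3 → 2; ℓ=4 → 3.
Orbitals: 1 + 2 + 3 = 6. Each orbital carries two spin states, so 6 × 2 = 12 states.

12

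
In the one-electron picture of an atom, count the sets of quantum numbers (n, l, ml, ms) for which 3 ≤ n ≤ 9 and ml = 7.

Treat each shell separately and count matching orbitals:
n=8 → 1; n=9 → 2.
Orbitals: 1 + 2 = 3. Including both spin states (ms = ±1/2) gives 2 × 3 = 6 states.

6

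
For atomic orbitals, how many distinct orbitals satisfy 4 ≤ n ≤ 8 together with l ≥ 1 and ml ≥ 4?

20

Go shell by shell, enumerating (l, ml) with l ≥ 1 and ml ≥ 4:
n=5 → 1; n=6 → 3; n=7 → 6; n=8 → 10.
Total orbitals: 1 + 3 + 6 + 10 = 20.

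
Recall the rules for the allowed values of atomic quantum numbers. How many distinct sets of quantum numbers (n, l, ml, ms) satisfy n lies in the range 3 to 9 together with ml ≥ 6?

Count contributing orbitals for each principal shell:
n=7 → 1; n=8 → 3; n=9 → 6.
Orbitals: 1 + 3 + 6 = 10. Including both spin states (ms = ±1/2) gives 2 × 10 = 20 states.

20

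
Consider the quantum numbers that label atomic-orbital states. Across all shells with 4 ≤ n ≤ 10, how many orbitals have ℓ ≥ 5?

Count contributing orbitals for each principal shell:
n=6 → 11; n=7 → 24; n=8 → 39; n=9 → 56; n=10 → 75.
Total orbitals: 11 + 24 + 39 + 56 + 75 = 205.

205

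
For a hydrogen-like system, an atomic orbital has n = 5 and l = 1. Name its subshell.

l = 1 corresponds to the letter 'p', so the subshell is 5p.

5p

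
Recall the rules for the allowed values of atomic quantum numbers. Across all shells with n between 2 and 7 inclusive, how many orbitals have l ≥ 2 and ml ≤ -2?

For each n in the range, tally the orbitals obeying l ≥ 2 and ml ≤ -2:
n=3 → 1; n=4 → 3; n=5 → 6; n=6 → 10; n=7 → 15.
Total orbitals: 1 + 3 + 6 + 10 + 15 = 35.

35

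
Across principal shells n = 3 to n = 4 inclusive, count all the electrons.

Shell n has n² orbitals: 3²=9 + 4²=16 = 25 orbitals.
Two spin states per orbital: 2 × 25 = 50 electrons.

50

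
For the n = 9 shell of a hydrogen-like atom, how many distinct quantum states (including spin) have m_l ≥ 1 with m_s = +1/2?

36

With n = 9 the allowed l are 0, 1, …, 8.
Per l-value: l=1 → 1; l=2 → 2; l=3 → 3; l=4 → 4; l=5 → 5; l=6 → 6; l=7 → 7; l=8 → 8.
Orbitals: 1 + 2 + 3 + 4 + 5 + 6 + 7 + 8 = 36. With m_s fixed to a single value there is one state per orbital, giving 36 states.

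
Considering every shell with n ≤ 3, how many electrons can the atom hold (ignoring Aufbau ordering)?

Total orbitals = 1² + 2² + 3² = 14. Doubling for spin gives 28 electrons.

28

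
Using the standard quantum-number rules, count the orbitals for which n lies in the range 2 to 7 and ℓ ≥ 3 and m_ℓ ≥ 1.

For each n in the range, tally the orbitals obeying ℓ ≥ 3 and m_ℓ ≥ 1:
n=4 → 3; n=5 → 7; n=6 → 12; n=7 → 18.
Total orbitals: 3 + 7 + 12 + 18 = 40.

40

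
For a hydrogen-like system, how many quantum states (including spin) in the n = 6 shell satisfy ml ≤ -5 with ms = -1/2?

The n = 6 shell has l = 0 through 5; check each.
Orbitals with ml ≤ -5, by l: l=5 → 1.
Orbitals: 1. With ms fixed to a single value there is one state per orbital, giving 1 state.

1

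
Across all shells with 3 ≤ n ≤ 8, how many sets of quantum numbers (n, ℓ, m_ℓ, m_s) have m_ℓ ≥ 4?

40

Treat each shell separately and count matching orbitals:
n=5 → 1; n=6 → 3; n=7 → 6; n=8 → 10.
Orbitals: 1 + 3 + 6 + 10 = 20. Including both spin states (m_s = ±1/2) gives 2 × 20 = 40 states.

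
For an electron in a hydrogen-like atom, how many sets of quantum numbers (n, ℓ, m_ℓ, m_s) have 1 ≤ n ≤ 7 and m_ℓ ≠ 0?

Per-shell orbital counts meeting the constraint:
n=2 → 2; n=3 → 6; n=4 → 12; n=5 → 20; n=6 → 30; n=7 → 42.
Orbitals: 2 + 6 + 12 + 20 + 30 + 42 = 112. Including both spin states (m_s = ±1/2) gives 2 × 112 = 224 states.

224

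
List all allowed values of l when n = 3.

l is an integer with 0 ≤ l ≤ n−1, so for n = 3: l = 0, 1, 2.

0, 1, 2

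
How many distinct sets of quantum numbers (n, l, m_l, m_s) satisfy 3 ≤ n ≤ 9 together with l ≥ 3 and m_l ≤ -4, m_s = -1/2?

35

Go shell by shell, enumerating (l, m_l) with l ≥ 3 and m_l ≤ -4:
n=5 → 1; n=6 → 3; n=7 → 6; n=8 → 10; n=9 → 15.
Orbitals: 1 + 3 + 6 + 10 + 15 = 35. With m_s fixed to -1/2 there is one state per orbital, so 35 states.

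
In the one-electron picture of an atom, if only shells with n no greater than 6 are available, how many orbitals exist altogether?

91

Total orbitals = 1² + 2² + 3² + 4² + 5² + 6² = 91.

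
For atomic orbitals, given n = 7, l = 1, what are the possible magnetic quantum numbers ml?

ml takes every integer from −l to +l. With l = 1 that gives the 3 values -1, 0, 1.

-1, 0, 1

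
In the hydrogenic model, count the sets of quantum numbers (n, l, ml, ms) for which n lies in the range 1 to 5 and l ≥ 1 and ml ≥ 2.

Per-shell orbital counts meeting the constraint:
n=3 → 1; n=4 → 3; n=5 → 6.
Orbitals: 1 + 3 + 6 = 10. Including both spin states (ms = ±1/2) gives 2 × 10 = 20 states.

20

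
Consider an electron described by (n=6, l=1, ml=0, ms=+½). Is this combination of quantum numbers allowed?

n = 6 is a positive integer. l = 1 satisfies 0 ≤ l ≤ n−1 = 5. ml = 0 lies in the range −l … +l (here −1 … 1). ms = +1/2 is one of ±1/2.
All four constraints are satisfied.

Valid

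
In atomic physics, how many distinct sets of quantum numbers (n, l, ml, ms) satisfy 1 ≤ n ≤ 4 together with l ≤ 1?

26

Count contributing orbitals for each principal shell:
n=1 → 1; n=2 → 4; n=3 → 4; n=4 → 4.
Orbitals: 1 + 4 + 4 + 4 = 13. Including both spin states (ms = ±1/2) gives 2 × 13 = 26 states.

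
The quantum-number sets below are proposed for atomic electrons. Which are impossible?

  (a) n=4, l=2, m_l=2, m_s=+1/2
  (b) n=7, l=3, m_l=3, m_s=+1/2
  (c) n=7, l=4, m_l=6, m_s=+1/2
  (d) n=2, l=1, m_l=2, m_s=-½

(c) and (d)

(c) has |m_l| = 6 > l = 4, violating −l ≤ m_l ≤ l.
(d) has |m_l| = 2 > l = 1, violating −l ≤ m_l ≤ l.
The remaining sets (a), (b) satisfy all four rules.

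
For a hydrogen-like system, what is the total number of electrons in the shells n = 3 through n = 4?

50

Shell n has n² orbitals: 3²=9 + 4²=16 = 25 orbitals.
Two spin states per orbital: 2 × 25 = 50 electrons.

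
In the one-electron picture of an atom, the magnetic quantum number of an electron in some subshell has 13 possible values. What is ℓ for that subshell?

ℓ = 6 (i)

m_ℓ ranges over 2ℓ+1 integers, so 2ℓ+1 = 13 ⇒ ℓ = 6.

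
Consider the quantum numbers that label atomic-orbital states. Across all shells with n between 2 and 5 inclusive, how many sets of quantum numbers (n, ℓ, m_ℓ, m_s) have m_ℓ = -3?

For each n in the range, tally the orbitals obeying m_ℓ = -3:
n=4 → 1; n=5 → 2.
Orbitals: 1 + 2 = 3. Including both spin states (m_s = ±1/2) gives 2 × 3 = 6 states.

6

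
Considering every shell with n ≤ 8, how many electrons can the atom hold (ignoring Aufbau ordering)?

Total orbitals = 1² + 2² + 3² + 4² + 5² + 6² + 7² + 8² = 204. Doubling for spin gives 408 electrons.

408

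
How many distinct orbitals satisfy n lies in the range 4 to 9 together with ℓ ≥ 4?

175

Go shell by shell, enumerating (ℓ, m_ℓ) with ℓ ≥ 4:
n=5 → 9; n=6 → 20; n=7 → 33; n=8 → 48; n=9 → 65.
Total orbitals: 9 + 20 + 33 + 48 + 65 = 175.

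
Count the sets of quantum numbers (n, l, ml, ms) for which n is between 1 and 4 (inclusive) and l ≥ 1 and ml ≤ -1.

20

Per-shell orbital counts meeting the constraint:
n=2 → 1; n=3 → 3; n=4 → 6.
Orbitals: 1 + 3 + 6 = 10. Including both spin states (ms = ±1/2) gives 2 × 10 = 20 states.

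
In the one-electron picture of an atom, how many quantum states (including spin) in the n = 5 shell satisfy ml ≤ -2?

Orbitals with ml ≤ -2, by l: l=2 → 1; l=3 → 2; l=4 → 3.
Orbitals: 1 + 2 + 3 = 6. Each orbital carries two spin states, so 6 × 2 = 12 states.

12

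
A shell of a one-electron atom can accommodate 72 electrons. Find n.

n = 6

2n² = 72 ⇒ n² = 36 ⇒ n = 6.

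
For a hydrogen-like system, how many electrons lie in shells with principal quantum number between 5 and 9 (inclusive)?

510

Shell n has n² orbitals: 5²=25 + 6²=36 + 7²=49 + 8²=64 + 9²=81 = 255 orbitals.
Two spin states per orbital: 2 × 255 = 510 electrons.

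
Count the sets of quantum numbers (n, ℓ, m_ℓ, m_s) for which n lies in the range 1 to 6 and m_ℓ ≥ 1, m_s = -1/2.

35

Work shell by shell — for each n, count the (ℓ, m_ℓ) pairs that satisfy m_ℓ ≥ 1:
n=2 → 1; n=3 → 3; n=4 → 6; n=5 → 10; n=6 → 15.
Orbitals: 1 + 3 + 6 + 10 + 15 = 35. With m_s fixed to -1/2 there is one state per orbital, so 35 states.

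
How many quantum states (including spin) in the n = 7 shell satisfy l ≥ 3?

For n = 7, l ranges over 0 … 6.
Contributions: l=3 → 7; l=4 → 9; l=5 → 11; l=6 → 13.
Orbitals: 7 + 9 + 11 + 13 = 40. Each orbital carries two spin states, so 40 × 2 = 80 states.

80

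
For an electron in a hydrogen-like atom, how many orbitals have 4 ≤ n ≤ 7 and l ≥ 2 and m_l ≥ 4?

10

Per-shell orbital counts meeting the constraint:
n=5 → 1; n=6 → 3; n=7 → 6.
Total orbitals: 1 + 3 + 6 = 10.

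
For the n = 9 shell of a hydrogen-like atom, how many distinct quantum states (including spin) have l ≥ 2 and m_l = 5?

8

The (l, m_l) pairs meeting l ≥ 2 and m_l = 5 give: l=5 → 1; l=6 → 1; l=7 → 1; l=8 → 1.
Orbitals: 1 + 1 + 1 + 1 = 4. Each orbital carries two spin states, so 4 × 2 = 8 states.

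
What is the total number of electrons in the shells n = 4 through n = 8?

380

Shell n has n² orbitals: 4²=16 + 5²=25 + 6²=36 + 7²=49 + 8²=64 = 190 orbitals.
Two spin states per orbital: 2 × 190 = 380 electrons.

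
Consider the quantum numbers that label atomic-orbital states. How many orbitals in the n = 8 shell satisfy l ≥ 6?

The (l, ml) pairs meeting l ≥ 6 give: l=6 → 13; l=7 → 15.
Total orbitals: 13 + 15 = 28.

28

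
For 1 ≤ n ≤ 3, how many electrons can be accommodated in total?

28

Total orbitals = 1² + 2² + 3² = 14. Doubling for spin gives 28 electrons.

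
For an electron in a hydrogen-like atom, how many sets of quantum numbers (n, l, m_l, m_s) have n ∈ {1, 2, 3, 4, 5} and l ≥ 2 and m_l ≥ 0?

Per-shell orbital counts meeting the constraint:
n=3 → 3; n=4 → 7; n=5 → 12.
Orbitals: 3 + 7 + 12 = 22. Including both spin states (m_s = ±1/2) gives 2 × 22 = 44 states.

44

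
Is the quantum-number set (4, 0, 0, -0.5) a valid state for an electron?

Yes

n = 4 is a positive integer. ℓ = 0 satisfies 0 ≤ ℓ ≤ n−1 = 3. m_ℓ = 0 lies in the range −ℓ … +ℓ (here 0). m_s = -1/2 is one of ±1/2.
All four constraints are satisfied.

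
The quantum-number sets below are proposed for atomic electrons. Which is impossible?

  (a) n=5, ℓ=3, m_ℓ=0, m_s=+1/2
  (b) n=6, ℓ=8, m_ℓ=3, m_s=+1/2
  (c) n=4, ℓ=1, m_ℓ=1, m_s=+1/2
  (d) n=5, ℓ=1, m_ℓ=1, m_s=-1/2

(b)

(b) has ℓ = 8 ≥ n = 6, violating 0 ≤ ℓ ≤ n−1.
The remaining sets (a), (c), (d) satisfy all four rules.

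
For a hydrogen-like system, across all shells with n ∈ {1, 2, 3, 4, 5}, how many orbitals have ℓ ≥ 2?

For each n in the range, tally the orbitals obeying ℓ ≥ 2:
n=3 → 5; n=4 → 12; n=5 → 21.
Total orbitals: 5 + 12 + 21 = 38.

38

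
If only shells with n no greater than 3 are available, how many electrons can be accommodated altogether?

Total orbitals = 1² + 2² + 3² = 14. Doubling for spin gives 28 electrons.

28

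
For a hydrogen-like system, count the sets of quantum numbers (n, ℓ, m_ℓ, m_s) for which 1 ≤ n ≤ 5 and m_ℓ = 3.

6

Treat each shell separately and count matching orbitals:
n=4 → 1; n=5 → 2.
Orbitals: 1 + 2 = 3. Including both spin states (m_s = ±1/2) gives 2 × 3 = 6 states.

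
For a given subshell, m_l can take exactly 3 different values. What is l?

m_l ranges over 2l+1 integers, so 2l+1 = 3 ⇒ l = 1.

l = 1 (p)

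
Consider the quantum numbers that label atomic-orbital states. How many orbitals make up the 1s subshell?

1

A subshell has 2ℓ+1 orbitals; with ℓ = 0, that's 1.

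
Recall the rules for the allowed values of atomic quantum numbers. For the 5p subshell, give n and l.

n = 5, l = 1

The leading integer gives n = 5; the letter 'p' means l = 1.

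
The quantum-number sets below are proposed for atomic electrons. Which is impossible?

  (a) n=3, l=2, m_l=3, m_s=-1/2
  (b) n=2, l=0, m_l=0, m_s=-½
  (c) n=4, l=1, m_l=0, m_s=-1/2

(a)

(a) has |m_l| = 3 > l = 2, violating −l ≤ m_l ≤ l.
The remaining sets (b), (c) satisfy all four rules.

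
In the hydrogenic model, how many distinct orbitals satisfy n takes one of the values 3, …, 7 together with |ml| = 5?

6

Go shell by shell, enumerating (l, ml) with |ml| = 5:
n=6 → 2; n=7 → 4.
Total orbitals: 2 + 4 = 6.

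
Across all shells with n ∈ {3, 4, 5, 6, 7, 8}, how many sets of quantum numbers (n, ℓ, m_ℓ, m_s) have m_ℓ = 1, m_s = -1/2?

Per-shell orbital counts meeting the constraint:
n=3 → 2; n=4 → 3; n=5 → 4; n=6 → 5; n=7 → 6; n=8 → 7.
Orbitals: 2 + 3 + 4 + 5 + 6 + 7 = 27. With m_s fixed to -1/2 there is one state per orbital, so 27 states.

27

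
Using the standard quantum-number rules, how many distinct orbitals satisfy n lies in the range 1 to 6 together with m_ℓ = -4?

3

Per-shell orbital counts meeting the constraint:
n=5 → 1; n=6 → 2.
Total orbitals: 1 + 2 = 3.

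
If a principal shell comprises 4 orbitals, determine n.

n² = 4 ⇒ n = 2.

n = 2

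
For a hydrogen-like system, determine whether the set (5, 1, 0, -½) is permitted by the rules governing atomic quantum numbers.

Yes

n = 5 is a positive integer. l = 1 satisfies 0 ≤ l ≤ n−1 = 4. m_l = 0 lies in the range −l … +l (here −1 … 1). m_s = -1/2 is one of ±1/2.
All four constraints are satisfied.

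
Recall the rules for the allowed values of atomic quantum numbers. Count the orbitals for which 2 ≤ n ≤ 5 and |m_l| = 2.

Per-shell orbital counts meeting the constraint:
n=3 → 2; n=4 → 4; n=5 → 6.
Total orbitals: 2 + 4 + 6 = 12.

12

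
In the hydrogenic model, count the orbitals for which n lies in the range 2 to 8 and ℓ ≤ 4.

129

Go shell by shell, enumerating (ℓ, m_ℓ) with ℓ ≤ 4:
n=2 → 4; n=3 → 9; n=4 → 16; n=5 → 25; n=6 → 25; n=7 → 25; n=8 → 25.
Total orbitals: 4 + 9 + 16 + 25 + 25 + 25 + 25 = 129.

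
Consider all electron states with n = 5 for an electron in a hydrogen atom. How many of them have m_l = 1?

8

For n = 5, l ranges over 0 … 4.
Per l-value: l=1 → 1; l=2 → 1; l=3 → 1; l=4 → 1.
Orbitals: 1 + 1 + 1 + 1 = 4. Each orbital carries two spin states, so 4 × 2 = 8 states.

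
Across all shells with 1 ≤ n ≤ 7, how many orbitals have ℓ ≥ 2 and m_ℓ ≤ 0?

65

Treat each shell separately and count matching orbitals:
n=3 → 3; n=4 → 7; n=5 → 12; n=6 → 18; n=7 → 25.
Total orbitals: 3 + 7 + 12 + 18 + 25 = 65.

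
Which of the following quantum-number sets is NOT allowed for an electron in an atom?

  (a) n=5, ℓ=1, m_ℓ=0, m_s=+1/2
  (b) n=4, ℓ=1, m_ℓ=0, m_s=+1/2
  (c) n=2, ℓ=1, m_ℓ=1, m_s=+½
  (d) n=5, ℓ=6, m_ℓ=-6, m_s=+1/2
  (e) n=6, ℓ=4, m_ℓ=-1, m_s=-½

(d) has ℓ = 6 ≥ n = 5, violating 0 ≤ ℓ ≤ n−1.
The remaining sets (a), (b), (c), (e) satisfy all four rules.

(d)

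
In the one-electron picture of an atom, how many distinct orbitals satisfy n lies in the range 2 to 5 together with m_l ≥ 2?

Count contributing orbitals for each principal shell:
n=3 → 1; n=4 → 3; n=5 → 6.
Total orbitals: 1 + 3 + 6 = 10.

10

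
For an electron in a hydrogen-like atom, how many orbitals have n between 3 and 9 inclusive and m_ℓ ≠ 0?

238

Per-shell orbital counts meeting the constraint:
n=3 → 6; n=4 → 12; n=5 → 20; n=6 → 30; n=7 → 42; n=8 → 56; n=9 → 72.
Total orbitals: 6 + 12 + 20 + 30 + 42 + 56 + 72 = 238.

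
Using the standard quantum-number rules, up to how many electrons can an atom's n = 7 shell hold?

A shell holds 2n² electrons: 2 × 7² = 2 × 49 = 98.

98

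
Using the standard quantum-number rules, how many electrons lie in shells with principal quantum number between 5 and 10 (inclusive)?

710

Shell n has n² orbitals: 5²=25 + 6²=36 + 7²=49 + 8²=64 + 9²=81 + 10²=100 = 355 orbitals.
Two spin states per orbital: 2 × 355 = 710 electrons.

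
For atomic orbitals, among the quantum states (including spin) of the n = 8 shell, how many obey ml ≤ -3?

30

With n = 8 the allowed l are 0, 1, …, 7.
Orbitals with ml ≤ -3, by l: l=3 → 1; l=4 → 2; l=5 → 3; l=6 → 4; l=7 → 5.
Orbitals: 1 + 2 + 3 + 4 + 5 = 15. Each orbital carries two spin states, so 15 × 2 = 30 states.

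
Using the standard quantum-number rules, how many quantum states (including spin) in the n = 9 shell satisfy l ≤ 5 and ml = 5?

2

The n = 9 shell has l = 0 through 8; check each.
The (l, ml) pairs meeting l ≤ 5 and ml = 5 give: l=5 → 1.
Orbitals: 1. Each orbital carries two spin states, so 1 × 2 = 2 states.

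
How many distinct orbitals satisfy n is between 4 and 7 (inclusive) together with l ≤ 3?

64

Count contributing orbitals for each principal shell:
n=4 → 16; n=5 → 16; n=6 → 16; n=7 → 16.
Total orbitals: 16 + 16 + 16 + 16 = 64.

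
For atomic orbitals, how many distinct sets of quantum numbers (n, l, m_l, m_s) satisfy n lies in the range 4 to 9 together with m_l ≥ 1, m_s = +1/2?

Work shell by shell — for each n, count the (l, m_l) pairs that satisfy m_l ≥ 1:
n=4 → 6; n=5 → 10; n=6 → 15; n=7 → 21; n=8 → 28; n=9 → 36.
Orbitals: 6 + 10 + 15 + 21 + 28 + 36 = 116. With m_s fixed to +1/2 there is one state per orbital, so 116 states.

116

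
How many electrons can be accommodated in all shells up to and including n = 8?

408

Total orbitals = 1² + 2² + 3² + 4² + 5² + 6² + 7² + 8² = 204. Doubling for spin gives 408 electrons.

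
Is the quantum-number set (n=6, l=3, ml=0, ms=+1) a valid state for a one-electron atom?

The spin quantum number for an electron can only be ms = +1/2 or −1/2; ms = +1 is not one of those.

No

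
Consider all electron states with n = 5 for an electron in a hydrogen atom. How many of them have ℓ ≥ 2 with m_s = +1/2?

For n = 5, ℓ ranges over 0 … 4.
Orbitals with ℓ ≥ 2, by ℓ: ℓ=2 → 5; ℓ=3 → 7; ℓ=4 → 9.
Orbitals: 5 + 7 + 9 = 21. With m_s fixed to a single value there is one state per orbital, giving 21 states.

21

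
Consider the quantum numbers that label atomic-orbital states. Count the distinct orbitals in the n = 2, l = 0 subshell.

1

A subshell has 2l+1 orbitals; with l = 0, that's 1.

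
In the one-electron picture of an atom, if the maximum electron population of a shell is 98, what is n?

n = 7

2n² = 98 ⇒ n² = 49 ⇒ n = 7.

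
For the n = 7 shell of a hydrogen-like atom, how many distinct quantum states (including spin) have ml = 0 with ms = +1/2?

7

With n = 7 the allowed l are 0, 1, …, 6.
The (l, ml) pairs meeting ml = 0 give: l=0 → 1; l=1 → 1; l=2 → 1; l=3 → 1; l=4 → 1; l=5 → 1; l=6 → 1.
Orbitals: 1 + 1 + 1 + 1 + 1 + 1 + 1 = 7. With ms fixed to a single value there is one state per orbital, giving 7 states.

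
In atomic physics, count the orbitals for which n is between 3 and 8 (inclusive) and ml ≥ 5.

10

Go shell by shell, enumerating (l, ml) with ml ≥ 5:
n=6 → 1; n=7 → 3; n=8 → 6.
Total orbitals: 1 + 3 + 6 = 10.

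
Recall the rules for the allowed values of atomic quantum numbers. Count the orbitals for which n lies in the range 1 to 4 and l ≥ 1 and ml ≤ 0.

Work shell by shell — for each n, count the (l, ml) pairs that satisfy l ≥ 1 and ml ≤ 0:
n=2 → 2; n=3 → 5; n=4 → 9.
Total orbitals: 2 + 5 + 9 = 16.

16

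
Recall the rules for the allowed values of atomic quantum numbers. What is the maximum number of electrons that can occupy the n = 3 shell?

A shell holds 2n² electrons: 2 × 3² = 2 × 9 = 18.

18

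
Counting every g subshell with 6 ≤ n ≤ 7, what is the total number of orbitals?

A g subshell (l = 4) exists for every n ≥ 5, so shells n = 6, 7 each contribute one — 2 subshells.
Since each g subshell has 2·4+1 = 9 orbitals, the total is 2 × 9 = 18.

18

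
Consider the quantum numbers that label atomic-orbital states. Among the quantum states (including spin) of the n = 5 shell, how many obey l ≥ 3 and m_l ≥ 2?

With n = 5 the allowed l are 0, 1, …, 4.
The (l, m_l) pairs meeting l ≥ 3 and m_l ≥ 2 give: l=3 → 2; l=4 → 3.
Orbitals: 2 + 3 = 5. Each orbital carries two spin states, so 5 × 2 = 10 states.

10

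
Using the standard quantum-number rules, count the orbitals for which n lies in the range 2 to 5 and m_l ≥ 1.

20

Count contributing orbitals for each principal shell:
n=2 → 1; n=3 → 3; n=4 → 6; n=5 → 10.
Total orbitals: 1 + 3 + 6 + 10 = 20.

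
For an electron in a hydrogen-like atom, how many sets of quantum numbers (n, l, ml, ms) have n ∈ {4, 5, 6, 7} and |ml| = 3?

Go shell by shell, enumerating (l, ml) with |ml| = 3:
n=4 → 2; n=5 → 4; n=6 → 6; n=7 → 8.
Orbitals: 2 + 4 + 6 + 8 = 20. Including both spin states (ms = ±1/2) gives 2 × 20 = 40 states.

40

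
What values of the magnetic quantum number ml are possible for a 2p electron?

The 2p subshell has l = 1, and ml takes every integer from −l to +l. With l = 1 that gives the 3 values -1, 0, 1.

-1, 0, 1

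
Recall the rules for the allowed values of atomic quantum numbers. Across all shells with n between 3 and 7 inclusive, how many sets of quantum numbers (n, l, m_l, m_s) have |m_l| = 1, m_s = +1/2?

40

Per-shell orbital counts meeting the constraint:
n=3 → 4; n=4 → 6; n=5 → 8; n=6 → 10; n=7 → 12.
Orbitals: 4 + 6 + 8 + 10 + 12 = 40. With m_s fixed to +1/2 there is one state per orbital, so 40 states.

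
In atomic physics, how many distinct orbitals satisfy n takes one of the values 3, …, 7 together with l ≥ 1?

Count contributing orbitals for each principal shell:
n=3 → 8; n=4 → 15; n=5 → 24; n=6 → 35; n=7 → 48.
Total orbitals: 8 + 15 + 24 + 35 + 48 = 130.

130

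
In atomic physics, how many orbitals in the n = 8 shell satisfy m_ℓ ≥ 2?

The n = 8 shell has ℓ = 0 through 7; check each.
Orbitals with m_ℓ ≥ 2, by ℓ: ℓ=2 → 1; ℓ=3 → 2; ℓ=4 → 3; ℓ=5 → 4; ℓ=6 → 5; ℓ=7 → 6.
Total orbitals: 1 + 2 + 3 + 4 + 5 + 6 = 21.

21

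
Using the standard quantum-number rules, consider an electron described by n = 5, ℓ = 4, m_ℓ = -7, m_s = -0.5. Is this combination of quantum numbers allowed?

Not allowed

The magnetic quantum number must satisfy −ℓ ≤ m_ℓ ≤ ℓ. With ℓ = 4, m_ℓ can only be -4, -3, -2, -1, 0, 1, 2, 3, 4, so m_ℓ = -7 is forbidden.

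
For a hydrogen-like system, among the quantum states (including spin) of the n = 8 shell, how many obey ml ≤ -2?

42

For n = 8, l ranges over 0 … 7.
Contributions: l=2 → 1; l=3 → 2; l=4 → 3; l=5 → 4; l=6 → 5; l=7 → 6.
Orbitals: 1 + 2 + 3 + 4 + 5 + 6 = 21. Each orbital carries two spin states, so 21 × 2 = 42 states.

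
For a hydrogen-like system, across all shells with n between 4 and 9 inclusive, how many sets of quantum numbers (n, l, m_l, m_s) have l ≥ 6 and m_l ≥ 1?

80

Count contributing orbitals for each principal shell:
n=7 → 6; n=8 → 13; n=9 → 21.
Orbitals: 6 + 13 + 21 = 40. Including both spin states (m_s = ±1/2) gives 2 × 40 = 80 states.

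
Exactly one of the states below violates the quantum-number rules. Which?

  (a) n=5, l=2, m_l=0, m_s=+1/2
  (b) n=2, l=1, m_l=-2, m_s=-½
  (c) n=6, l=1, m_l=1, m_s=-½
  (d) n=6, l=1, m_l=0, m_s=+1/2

(b) has |m_l| = 2 > l = 1, violating −l ≤ m_l ≤ l.
The remaining sets (a), (c), (d) satisfy all four rules.

(b)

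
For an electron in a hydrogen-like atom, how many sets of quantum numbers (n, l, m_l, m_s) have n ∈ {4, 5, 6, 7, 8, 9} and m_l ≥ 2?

166

For each n in the range, tally the orbitals obeying m_l ≥ 2:
n=4 → 3; n=5 → 6; n=6 → 10; n=7 → 15; n=8 → 21; n=9 → 28.
Orbitals: 3 + 6 + 10 + 15 + 21 + 28 = 83. Including both spin states (m_s = ±1/2) gives 2 × 83 = 166 states.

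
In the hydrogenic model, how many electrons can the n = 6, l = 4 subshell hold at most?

A subshell with l = 4 has 2l+1 = 9 orbitals, each holding 2 electrons (spin ±1/2), so 9 × 2 = 18.

18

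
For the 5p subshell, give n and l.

n = 5, l = 1

The leading integer gives n = 5; the letter 'p' means l = 1.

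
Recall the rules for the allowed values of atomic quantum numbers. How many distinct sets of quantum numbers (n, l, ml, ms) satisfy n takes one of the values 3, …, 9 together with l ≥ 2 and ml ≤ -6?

20

Per-shell orbital counts meeting the constraint:
n=7 → 1; n=8 → 3; n=9 → 6.
Orbitals: 1 + 3 + 6 = 10. Including both spin states (ms = ±1/2) gives 2 × 10 = 20 states.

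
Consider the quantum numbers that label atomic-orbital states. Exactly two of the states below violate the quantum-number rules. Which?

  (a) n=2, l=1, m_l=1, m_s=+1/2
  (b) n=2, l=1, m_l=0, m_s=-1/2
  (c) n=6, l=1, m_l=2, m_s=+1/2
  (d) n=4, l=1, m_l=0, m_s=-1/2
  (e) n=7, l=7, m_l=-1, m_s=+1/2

(c) has |m_l| = 2 > l = 1, violating −l ≤ m_l ≤ l.
(e) has l = 7 ≥ n = 7, violating 0 ≤ l ≤ n−1.
The remaining sets (a), (b), (d) satisfy all four rules.

(c) and (e)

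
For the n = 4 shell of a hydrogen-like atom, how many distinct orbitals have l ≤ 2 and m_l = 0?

3

Go through l = 0, …, 3 (the values permitted for n = 4).
The (l, m_l) pairs meeting l ≤ 2 and m_l = 0 give: l=0 → 1; l=1 → 1; l=2 → 1.
Total orbitals: 1 + 1 + 1 = 3.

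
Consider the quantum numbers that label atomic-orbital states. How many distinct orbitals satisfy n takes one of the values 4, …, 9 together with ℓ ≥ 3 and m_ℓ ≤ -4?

35

Treat each shell separately and count matching orbitals:
n=5 → 1; n=6 → 3; n=7 → 6; n=8 → 10; n=9 → 15.
Total orbitals: 1 + 3 + 6 + 10 + 15 = 35.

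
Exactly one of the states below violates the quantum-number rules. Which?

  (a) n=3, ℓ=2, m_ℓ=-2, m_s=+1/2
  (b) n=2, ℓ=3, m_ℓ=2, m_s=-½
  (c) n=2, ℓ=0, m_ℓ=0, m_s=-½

(b) has ℓ = 3 ≥ n = 2, violating 0 ≤ ℓ ≤ n−1.
The remaining sets (a), (c) satisfy all four rules.

(b)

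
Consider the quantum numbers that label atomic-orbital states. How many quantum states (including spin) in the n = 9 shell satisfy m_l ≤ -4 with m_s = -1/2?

Go through l = 0, …, 8 (the values permitted for n = 9).
Contributions: l=4 → 1; l=5 → 2; l=6 → 3; l=7 → 4; l=8 → 5.
Orbitals: 1 + 2 + 3 + 4 + 5 = 15. With m_s fixed to a single value there is one state per orbital, giving 15 states.

15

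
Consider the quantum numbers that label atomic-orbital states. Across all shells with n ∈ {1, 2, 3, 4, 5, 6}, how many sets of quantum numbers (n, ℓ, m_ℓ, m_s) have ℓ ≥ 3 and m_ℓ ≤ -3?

For each n in the range, tally the orbitals obeying ℓ ≥ 3 and m_ℓ ≤ -3:
n=4 → 1; n=5 → 3; n=6 → 6.
Orbitals: 1 + 3 + 6 = 10. Including both spin states (m_s = ±1/2) gives 2 × 10 = 20 states.

20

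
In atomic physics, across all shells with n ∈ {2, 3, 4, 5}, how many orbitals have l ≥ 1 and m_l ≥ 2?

10

Work shell by shell — for each n, count the (l, m_l) pairs that satisfy l ≥ 1 and m_l ≥ 2:
n=3 → 1; n=4 → 3; n=5 → 6.
Total orbitals: 1 + 3 + 6 = 10.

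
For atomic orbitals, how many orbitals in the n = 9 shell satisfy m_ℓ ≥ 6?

6

With n = 9 the allowed ℓ are 0, 1, …, 8.
Orbitals with m_ℓ ≥ 6, by ℓ: ℓ=6 → 1; ℓ=7 → 2; ℓ=8 → 3.
Total orbitals: 1 + 2 + 3 = 6.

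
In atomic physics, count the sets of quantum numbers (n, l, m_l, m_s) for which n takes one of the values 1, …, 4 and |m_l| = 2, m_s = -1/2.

6

Treat each shell separately and count matching orbitals:
n=3 → 2; n=4 → 4.
Orbitals: 2 + 4 = 6. With m_s fixed to -1/2 there is one state per orbital, so 6 states.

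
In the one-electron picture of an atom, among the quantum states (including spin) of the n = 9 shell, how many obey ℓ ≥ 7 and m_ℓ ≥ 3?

For n = 9, ℓ ranges over 0 … 8.
Orbitals with ℓ ≥ 7 and m_ℓ ≥ 3, by ℓ: ℓ=7 → 5; ℓ=8 → 6.
Orbitals: 5 + 6 = 11. Each orbital carries two spin states, so 11 × 2 = 22 states.

22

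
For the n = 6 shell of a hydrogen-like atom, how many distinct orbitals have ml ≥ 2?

10

With n = 6 the allowed l are 0, 1, …, 5.
Contributions: l=2 → 1; l=3 → 2; l=4 → 3; l=5 → 4.
Total orbitals: 1 + 2 + 3 + 4 = 10.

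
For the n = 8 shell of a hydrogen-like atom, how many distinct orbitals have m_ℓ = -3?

5

For n = 8, ℓ ranges over 0 … 7.
Contributions: ℓ=3 → 1; ℓ=4 → 1; ℓ=5 → 1; ℓ=6 → 1; ℓ=7 → 1.
Total orbitals: 1 + 1 + 1 + 1 + 1 = 5.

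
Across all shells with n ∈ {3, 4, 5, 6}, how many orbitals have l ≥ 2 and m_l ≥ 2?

Treat each shell separately and count matching orbitals:
n=3 → 1; n=4 → 3; n=5 → 6; n=6 → 10.
Total orbitals: 1 + 3 + 6 + 10 = 20.

20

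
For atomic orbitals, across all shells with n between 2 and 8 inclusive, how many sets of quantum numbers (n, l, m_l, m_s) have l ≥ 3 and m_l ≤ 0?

Go shell by shell, enumerating (l, m_l) with l ≥ 3 and m_l ≤ 0:
n=4 → 4; n=5 → 9; n=6 → 15; n=7 → 22; n=8 → 30.
Orbitals: 4 + 9 + 15 + 22 + 30 = 80. Including both spin states (m_s = ±1/2) gives 2 × 80 = 160 states.

160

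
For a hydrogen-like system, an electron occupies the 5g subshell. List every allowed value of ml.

The 5g subshell has l = 4, and ml takes every integer from −l to +l. With l = 4 that gives the 9 values -4, -3, -2, -1, 0, 1, 2, 3, 4.

-4, -3, -2, -1, 0, 1, 2, 3, 4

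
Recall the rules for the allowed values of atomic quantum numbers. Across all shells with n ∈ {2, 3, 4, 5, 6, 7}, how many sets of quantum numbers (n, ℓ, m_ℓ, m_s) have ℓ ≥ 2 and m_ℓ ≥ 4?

Work shell by shell — for each n, count the (ℓ, m_ℓ) pairs that satisfy ℓ ≥ 2 and m_ℓ ≥ 4:
n=5 → 1; n=6 → 3; n=7 → 6.
Orbitals: 1 + 3 + 6 = 10. Including both spin states (m_s = ±1/2) gives 2 × 10 = 20 states.

20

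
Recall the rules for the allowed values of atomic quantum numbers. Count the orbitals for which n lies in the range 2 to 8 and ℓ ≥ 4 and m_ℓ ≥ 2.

Go shell by shell, enumerating (ℓ, m_ℓ) with ℓ ≥ 4 and m_ℓ ≥ 2:
n=5 → 3; n=6 → 7; n=7 → 12; n=8 → 18.
Total orbitals: 3 + 7 + 12 + 18 = 40.

40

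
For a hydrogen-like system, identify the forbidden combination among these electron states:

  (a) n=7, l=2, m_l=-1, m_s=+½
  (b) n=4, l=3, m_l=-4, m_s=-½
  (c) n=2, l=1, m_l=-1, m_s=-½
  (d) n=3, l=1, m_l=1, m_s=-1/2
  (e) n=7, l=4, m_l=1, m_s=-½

(b) has |m_l| = 4 > l = 3, violating −l ≤ m_l ≤ l.
The remaining sets (a), (c), (d), (e) satisfy all four rules.

(b)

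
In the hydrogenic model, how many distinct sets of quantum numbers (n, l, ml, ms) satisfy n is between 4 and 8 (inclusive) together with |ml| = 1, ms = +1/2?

For each n in the range, tally the orbitals obeying |ml| = 1:
n=4 → 6; n=5 → 8; n=6 → 10; n=7 → 12; n=8 → 14.
Orbitals: 6 + 8 + 10 + 12 + 14 = 50. With ms fixed to +1/2 there is one state per orbital, so 50 states.

50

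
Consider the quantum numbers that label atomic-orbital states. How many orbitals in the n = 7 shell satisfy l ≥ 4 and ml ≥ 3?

With n = 7 the allowed l are 0, 1, …, 6.
Contributions: l=4 → 2; l=5 → 3; l=6 → 4.
Total orbitals: 2 + 3 + 4 = 9.

9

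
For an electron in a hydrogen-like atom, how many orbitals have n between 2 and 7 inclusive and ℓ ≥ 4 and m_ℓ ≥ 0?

Treat each shell separately and count matching orbitals:
n=5 → 5; n=6 → 11; n=7 → 18.
Total orbitals: 5 + 11 + 18 = 34.

34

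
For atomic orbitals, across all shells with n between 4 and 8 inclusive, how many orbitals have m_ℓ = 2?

Per-shell orbital counts meeting the constraint:
n=4 → 2; n=5 → 3; n=6 → 4; n=7 → 5; n=8 → 6.
Total orbitals: 2 + 3 + 4 + 5 + 6 = 20.

20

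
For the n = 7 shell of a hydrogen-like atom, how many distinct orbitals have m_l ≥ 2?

Contributions: l=2 → 1; l=3 → 2; l=4 → 3; l=5 → 4; l=6 → 5.
Total orbitals: 1 + 2 + 3 + 4 + 5 = 15.

15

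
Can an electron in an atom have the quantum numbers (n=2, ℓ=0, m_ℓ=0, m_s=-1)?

Invalid

The spin quantum number for an electron can only be m_s = +1/2 or −1/2; m_s = -1 is not one of those.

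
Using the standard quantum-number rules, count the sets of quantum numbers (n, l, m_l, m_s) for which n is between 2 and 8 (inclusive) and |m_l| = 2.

Treat each shell separately and count matching orbitals:
n=3 → 2; n=4 → 4; n=5 → 6; n=6 → 8; n=7 → 10; n=8 → 12.
Orbitals: 2 + 4 + 6 + 8 + 10 + 12 = 42. Including both spin states (m_s = ±1/2) gives 2 × 42 = 84 states.

84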